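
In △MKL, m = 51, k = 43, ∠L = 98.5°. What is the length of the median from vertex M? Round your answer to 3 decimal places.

By the law of cosines, l² = m² + k² − 2·m·k·cos L = 5098.3, so l ≈ 71.402.
Median from M: ½√(2·k² + 2·l² − m²) ≈ 53.136.

m_M ≈ 53.136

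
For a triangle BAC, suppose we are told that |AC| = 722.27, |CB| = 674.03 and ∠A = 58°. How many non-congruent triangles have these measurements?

2

|AC|·sin A = 722.27·sin(58°) ≈ 612.5.
Since |AC| sin A < |CB| < |AC| (612.5 < 674.03 < 722.27), two triangles exist.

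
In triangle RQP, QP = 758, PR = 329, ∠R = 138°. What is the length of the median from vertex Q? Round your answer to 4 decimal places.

613.0433

Law of sines: sin Q = PR·sin R/QP ≈ 0.29043.
Since QP ≥ PR, only the acute value applies: ∠Q ≈ 16.88°.
Then ∠P = 180° − ∠R − ∠Q ≈ 25.12°.
Law of sines gives RQ = QP·sin P/sin R ≈ 480.83.
Median from Q: ½√(2·RQ² + 2·QP² − PR²) ≈ 613.04.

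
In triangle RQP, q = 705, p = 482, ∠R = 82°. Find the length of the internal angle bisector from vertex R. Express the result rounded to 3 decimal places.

By the law of cosines, r² = q² + p² − 2·q·p·cos R = 6.3476e+05, so r ≈ 796.72.
The bisector from R has length 2·q·p·cos(∠R/2)/(q+p) ≈ 432.11.

t_R ≈ 432.111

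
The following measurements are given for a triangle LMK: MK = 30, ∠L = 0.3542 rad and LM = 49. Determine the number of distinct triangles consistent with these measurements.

LM·sin L = 49·sin(0.3542 rad) ≈ 17.
Since LM sin L < MK < LM (17 < 30 < 49), two triangles exist.

2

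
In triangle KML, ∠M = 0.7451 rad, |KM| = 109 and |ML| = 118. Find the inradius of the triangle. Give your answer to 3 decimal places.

By the law of cosines, |LK|² = |KM|² + |ML|² − 2·|KM|·|ML|·cos M = 6897.3, so |LK| ≈ 83.05.
Area = ½·|KM|·|ML|·sin M ≈ 4360.5.
Semiperimeter s = (118+83.05+109)/2 = 155.03.
Inradius = area/s = 4360.5/155.03 ≈ 28.128.

28.128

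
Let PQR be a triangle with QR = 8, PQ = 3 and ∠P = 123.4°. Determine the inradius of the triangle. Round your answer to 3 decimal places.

Law of sines: sin R = PQ·sin P/QR ≈ 0.31307.
Since QR ≥ PQ, only the acute value applies: ∠R ≈ 18.24°.
Then ∠Q = 180° − ∠P − ∠R ≈ 38.36°.
Law of sines gives RP = QR·sin Q/sin P ≈ 5.9464.
Area = ½·QR·PQ·sin Q ≈ 7.4465.
Semiperimeter s = (8+5.9464+3)/2 = 8.4732.
Inradius = area/s = 7.4465/8.4732 ≈ 0.87883.

0.879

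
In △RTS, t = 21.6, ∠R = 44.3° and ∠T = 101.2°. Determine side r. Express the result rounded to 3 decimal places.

The third angle is ∠S = 180° − ∠R − ∠T = 34.50°.
Law of sines: r = t·sin R/sin T ≈ 15.379.

15.379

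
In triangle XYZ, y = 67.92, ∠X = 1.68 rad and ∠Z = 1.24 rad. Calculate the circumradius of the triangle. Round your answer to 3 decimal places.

The third angle is ∠Y = π − ∠Z − ∠X = 0.222 rad.
Law of sines: x = y·sin X/sin Y ≈ 307.19.
Law of sines: z = y·sin Z/sin Y ≈ 292.28.
Circumradius = y/(2 sin Y) ≈ 154.52.

R ≈ 154.516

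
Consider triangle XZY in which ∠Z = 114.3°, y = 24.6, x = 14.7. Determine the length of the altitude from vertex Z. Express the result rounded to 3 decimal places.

By the law of cosines, z² = y² + x² − 2·y·x·cos Z = 1118.9, so z ≈ 33.45.
Area = ½·y·x·sin Z ≈ 164.79.
The altitude from Z has length 2·area/z ≈ 9.8531.

9.853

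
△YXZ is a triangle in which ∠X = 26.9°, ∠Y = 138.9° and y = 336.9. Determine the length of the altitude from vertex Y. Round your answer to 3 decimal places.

The third angle is ∠Z = 180° − ∠Y − ∠X = 14.20°.
Law of sines: x = y·sin X/sin Y ≈ 231.87.
Law of sines: z = y·sin Z/sin Y ≈ 125.72.
Area = ½·y·x·sin Z ≈ 9581.3.
The altitude from Y has length 2·area/y ≈ 56.879.

56.879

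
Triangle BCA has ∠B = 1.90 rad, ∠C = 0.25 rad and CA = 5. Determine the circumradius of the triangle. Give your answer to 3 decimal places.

R ≈ 2.642

The third angle is ∠A = π − ∠B − ∠C = 0.992 rad.
Law of sines: AB = CA·sin C/sin B ≈ 1.3072.
Law of sines: BC = CA·sin A/sin B ≈ 4.422.
Circumradius = CA/(2 sin B) ≈ 2.6419.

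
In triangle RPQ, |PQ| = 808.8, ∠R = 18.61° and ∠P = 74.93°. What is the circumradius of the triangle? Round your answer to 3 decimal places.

1267.216

The third angle is ∠Q = 180° − ∠R − ∠P = 86.46°.
Law of sines: |QR| = |PQ|·sin P/sin R ≈ 2447.3.
Law of sines: |RP| = |PQ|·sin Q/sin R ≈ 2529.6.
Circumradius = |PQ|/(2 sin R) ≈ 1267.2.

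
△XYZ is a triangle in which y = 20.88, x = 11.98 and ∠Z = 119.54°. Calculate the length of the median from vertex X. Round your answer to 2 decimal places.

m_X ≈ 24.40

By the law of cosines, z² = x² + y² − 2·x·y·cos Z = 826.15, so z ≈ 28.743.
Median from X: ½√(2·y² + 2·z² − x²) ≈ 24.396.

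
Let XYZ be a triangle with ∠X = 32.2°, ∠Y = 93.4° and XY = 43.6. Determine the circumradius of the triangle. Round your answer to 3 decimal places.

R ≈ 26.811

The third angle is ∠Z = 180° − ∠X − ∠Y = 54.40°.
Law of sines: YZ = XY·sin X/sin Z ≈ 28.574.
Law of sines: ZX = XY·sin Y/sin Z ≈ 53.528.
Circumradius = XY/(2 sin Z) ≈ 26.811.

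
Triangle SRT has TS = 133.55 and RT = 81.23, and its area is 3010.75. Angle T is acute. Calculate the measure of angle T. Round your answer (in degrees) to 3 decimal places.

From area = ½·RT·TS·sin T, we get sin T = 2·area/(RT·TS) ≈ 0.55507.
Taking the acute solution, ∠T ≈ 33.72°.

∠T ≈ 33.715°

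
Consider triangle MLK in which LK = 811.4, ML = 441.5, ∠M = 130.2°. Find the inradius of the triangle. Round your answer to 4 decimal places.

Law of sines: sin K = ML·sin M/LK ≈ 0.41560.
Since LK ≥ ML, only the acute value applies: ∠K ≈ 24.56°.
Then ∠L = 180° − ∠M − ∠K ≈ 25.24°.
Law of sines gives KM = LK·sin L/sin M ≈ 453.04.
Area = ½·LK·ML·sin L ≈ 76386.
Semiperimeter s = (811.4+453.04+441.5)/2 = 852.97.
Inradius = area/s = 76386/852.97 ≈ 89.553.

89.5529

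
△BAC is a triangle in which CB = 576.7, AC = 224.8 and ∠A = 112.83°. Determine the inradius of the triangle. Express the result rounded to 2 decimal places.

Law of sines: sin B = AC·sin A/CB ≈ 0.35927.
Since CB ≥ AC, only the acute value applies: ∠B ≈ 21.06°.
Then ∠C = 180° − ∠A − ∠B ≈ 46.11°.
Law of sines gives BA = CB·sin C/sin A ≈ 450.97.
Area = ½·CB·AC·sin C ≈ 46719.
Semiperimeter s = (224.8+576.7+450.97)/2 = 626.24.
Inradius = area/s = 46719/626.24 ≈ 74.602.

74.60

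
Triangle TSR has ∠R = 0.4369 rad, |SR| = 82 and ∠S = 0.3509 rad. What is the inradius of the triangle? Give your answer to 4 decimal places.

r ≈ 8.0823

The third angle is ∠T = π − ∠S − ∠R = 2.3538 rad.
Law of sines: |RT| = |SR|·sin S/sin T ≈ 39.767.
Law of sines: |TS| = |SR|·sin R/sin T ≈ 48.951.
Area = ½·|SR|·|RT|·sin R ≈ 689.89.
Semiperimeter s = (82+39.767+48.951)/2 = 85.359.
Inradius = area/s = 689.89/85.359 ≈ 8.0823.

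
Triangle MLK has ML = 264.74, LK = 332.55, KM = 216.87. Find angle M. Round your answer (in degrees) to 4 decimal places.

By the law of cosines, cos M = (KM² + ML² − LK²) / (2·KM·ML) ≈ 0.05687, so ∠M ≈ 86.74°.

86.7398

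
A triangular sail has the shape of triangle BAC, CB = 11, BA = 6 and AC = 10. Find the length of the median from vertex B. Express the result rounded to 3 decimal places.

Median from B: ½√(2·CB² + 2·BA² − AC²) ≈ 7.3144.

7.314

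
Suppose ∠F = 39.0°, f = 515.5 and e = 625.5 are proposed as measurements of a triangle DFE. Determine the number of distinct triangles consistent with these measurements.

2

e·sin F = 625.5·sin(39.0°) ≈ 393.6.
Since e sin F < f < e (393.6 < 515.5 < 625.5), two triangles exist.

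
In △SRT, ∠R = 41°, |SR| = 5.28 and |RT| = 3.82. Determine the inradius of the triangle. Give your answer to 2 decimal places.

1.05

By the law of cosines, |TS|² = |SR|² + |RT|² − 2·|SR|·|RT|·cos R = 12.026, so |TS| ≈ 3.4679.
Area = ½·|SR|·|RT|·sin R ≈ 6.6162.
Semiperimeter s = (3.82+3.4679+5.28)/2 = 6.284.
Inradius = area/s = 6.6162/6.284 ≈ 1.0529.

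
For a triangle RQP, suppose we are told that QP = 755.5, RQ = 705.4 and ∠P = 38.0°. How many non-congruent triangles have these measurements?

QP·sin P = 755.5·sin(38.0°) ≈ 465.1.
Since QP sin P < RQ < QP (465.1 < 705.4 < 755.5), two triangles exist.

2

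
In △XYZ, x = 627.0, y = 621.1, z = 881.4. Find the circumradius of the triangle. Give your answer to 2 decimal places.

440.70

By the law of cosines, cos X = (y² + z² − x²) / (2·y·z) ≈ 0.70282, so ∠X ≈ 45.35°.
Circumradius = x/(2 sin X) ≈ 440.7.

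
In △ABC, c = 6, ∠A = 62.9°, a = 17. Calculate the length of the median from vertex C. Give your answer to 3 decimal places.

Law of sines: sin C = c·sin A/a ≈ 0.31419.
Since a ≥ c, only the acute value applies: ∠C ≈ 18.31°.
Then ∠B = 180° − ∠A − ∠C ≈ 98.79°.
Law of sines gives b = a·sin B/sin A ≈ 18.872.
Median from C: ½√(2·a² + 2·b² − c²) ≈ 17.708.

m_C ≈ 17.708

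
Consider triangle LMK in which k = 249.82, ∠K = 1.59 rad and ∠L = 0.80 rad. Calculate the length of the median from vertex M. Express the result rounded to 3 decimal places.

The third angle is ∠M = π − ∠K − ∠L = 0.752 rad.
Law of sines: l = k·sin L/sin K ≈ 179.24.
Law of sines: m = k·sin M/sin K ≈ 170.61.
Median from M: ½√(2·k² + 2·l² − m²) ≈ 199.98.

199.980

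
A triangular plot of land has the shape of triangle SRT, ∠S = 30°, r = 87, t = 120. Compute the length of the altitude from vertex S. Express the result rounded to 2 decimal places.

h_S ≈ 83.73

By the law of cosines, s² = r² + t² − 2·r·t·cos S = 3886.4, so s ≈ 62.341.
Area = ½·r·t·sin S ≈ 2610.
The altitude from S has length 2·area/s ≈ 83.733.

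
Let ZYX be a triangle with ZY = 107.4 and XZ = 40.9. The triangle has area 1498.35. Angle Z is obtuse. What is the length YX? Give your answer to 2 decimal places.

140.11

From area = ½·XZ·ZY·sin Z, we get sin Z = 2·area/(XZ·ZY) ≈ 0.68221.
Taking the obtuse solution, ∠Z ≈ 136.98°.
Law of cosines then gives YX ≈ 140.11.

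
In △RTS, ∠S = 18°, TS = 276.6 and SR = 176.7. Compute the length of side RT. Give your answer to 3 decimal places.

By the law of cosines, RT² = TS² + SR² − 2·TS·SR·cos S = 14764, so RT ≈ 121.51.

121.508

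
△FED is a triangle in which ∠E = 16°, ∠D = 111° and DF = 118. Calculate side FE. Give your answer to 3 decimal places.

399.665

The third angle is ∠F = 180° − ∠E − ∠D = 53.00°.
Law of sines: FE = DF·sin D/sin E ≈ 399.66.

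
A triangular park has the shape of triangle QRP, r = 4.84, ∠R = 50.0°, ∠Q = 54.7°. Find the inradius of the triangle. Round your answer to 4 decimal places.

The third angle is ∠P = 180° − ∠Q − ∠R = 75.30°.
Law of sines: q = r·sin Q/sin R ≈ 5.1565.
Law of sines: p = r·sin P/sin R ≈ 6.1114.
Area = ½·r·q·sin P ≈ 12.07.
Semiperimeter s = (5.1565+4.84+6.1114)/2 = 8.0539.
Inradius = area/s = 12.07/8.0539 ≈ 1.4987.

1.4987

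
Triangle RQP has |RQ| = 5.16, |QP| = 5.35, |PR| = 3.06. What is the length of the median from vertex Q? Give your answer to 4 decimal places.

m_Q ≈ 5.0282

Median from Q: ½√(2·|RQ|² + 2·|QP|² − |PR|²) ≈ 5.0282.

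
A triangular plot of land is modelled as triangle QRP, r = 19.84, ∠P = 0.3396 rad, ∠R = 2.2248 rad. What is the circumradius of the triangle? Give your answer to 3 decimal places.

The third angle is ∠Q = π − ∠R − ∠P = 0.5772 rad.
Law of sines: q = r·sin Q/sin R ≈ 13.641.
Law of sines: p = r·sin P/sin R ≈ 8.3272.
Circumradius = r/(2 sin R) ≈ 12.499.

12.499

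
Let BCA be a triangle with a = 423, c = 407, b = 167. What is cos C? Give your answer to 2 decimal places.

By the law of cosines, cos C = (a² + b² − c²) / (2·a·b) ≈ 0.29140, so ∠C ≈ 73.06°.

0.29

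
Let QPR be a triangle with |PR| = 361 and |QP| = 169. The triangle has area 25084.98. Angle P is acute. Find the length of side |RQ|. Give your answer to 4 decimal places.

From area = ½·|QP|·|PR|·sin P, we get sin P = 2·area/(|QP|·|PR|) ≈ 0.82234.
Taking the acute solution, ∠P ≈ 55.32°.
Law of cosines then gives |RQ| ≈ 299.09.

299.0881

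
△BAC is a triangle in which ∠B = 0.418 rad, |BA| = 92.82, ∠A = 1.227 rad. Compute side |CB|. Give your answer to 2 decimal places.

87.63

The third angle is ∠C = π − ∠B − ∠A = 1.497 rad.
Law of sines: |CB| = |BA|·sin A/sin C ≈ 87.629.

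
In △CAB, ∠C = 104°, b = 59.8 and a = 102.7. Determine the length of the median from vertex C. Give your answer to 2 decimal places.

m_C ≈ 52.80

By the law of cosines, c² = a² + b² − 2·a·b·cos C = 17095, so c ≈ 130.75.
Median from C: ½√(2·a² + 2·b² − c²) ≈ 52.801.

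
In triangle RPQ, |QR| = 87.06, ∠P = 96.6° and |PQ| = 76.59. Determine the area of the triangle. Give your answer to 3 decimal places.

Law of sines: sin R = |PQ|·sin P/|QR| ≈ 0.87391.
Since |QR| ≥ |PQ|, only the acute value applies: ∠R ≈ 60.92°.
Then ∠Q = 180° − ∠P − ∠R ≈ 22.48°.
Law of sines gives |RP| = |QR|·sin Q/sin P ≈ 33.516.
Area = ½·|QR|·|PQ|·sin Q ≈ 1275.

1274.993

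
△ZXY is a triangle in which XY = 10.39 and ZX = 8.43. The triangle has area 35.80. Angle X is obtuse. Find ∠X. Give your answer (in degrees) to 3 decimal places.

125.168

From area = ½·ZX·XY·sin X, we get sin X = 2·area/(ZX·XY) ≈ 0.81747.
Taking the obtuse solution, ∠X ≈ 125.17°.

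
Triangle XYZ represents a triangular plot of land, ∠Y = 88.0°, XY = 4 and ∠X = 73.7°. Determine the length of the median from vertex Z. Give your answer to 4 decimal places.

The third angle is ∠Z = 180° − ∠X − ∠Y = 18.30°.
Law of sines: YZ = XY·sin X/sin Z ≈ 12.227.
Law of sines: ZX = XY·sin Y/sin Z ≈ 12.731.
Median from Z: ½√(2·YZ² + 2·ZX² − XY²) ≈ 12.321.

m_Z ≈ 12.3205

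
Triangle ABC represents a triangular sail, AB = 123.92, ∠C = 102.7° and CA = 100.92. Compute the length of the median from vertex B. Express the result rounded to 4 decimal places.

Law of sines: sin B = CA·sin C/AB ≈ 0.79447.
Since AB ≥ CA, only the acute value applies: ∠B ≈ 52.61°.
Then ∠A = 180° − ∠C − ∠B ≈ 24.69°.
Law of sines gives BC = AB·sin A/sin C ≈ 53.07.
Median from B: ½√(2·AB² + 2·BC² − CA²) ≈ 80.871.

m_B ≈ 80.8707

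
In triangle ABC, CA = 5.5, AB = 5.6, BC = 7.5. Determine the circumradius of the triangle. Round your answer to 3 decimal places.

By the law of cosines, cos A = (CA² + AB² − BC²) / (2·CA·AB) ≈ 0.08701, so ∠A ≈ 85.01°.
Circumradius = BC/(2 sin A) ≈ 3.7643.

3.764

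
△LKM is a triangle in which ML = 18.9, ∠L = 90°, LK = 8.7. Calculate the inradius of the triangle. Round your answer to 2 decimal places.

r ≈ 3.40

By the law of cosines, KM² = ML² + LK² − 2·ML·LK·cos L = 432.9, so KM ≈ 20.806.
Area = ½·ML·LK·sin L ≈ 82.215.
Semiperimeter s = (20.806+18.9+8.7)/2 = 24.203.
Inradius = area/s = 82.215/24.203 ≈ 3.3969.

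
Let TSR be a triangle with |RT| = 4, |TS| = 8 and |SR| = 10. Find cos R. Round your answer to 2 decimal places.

By the law of cosines, cos R = (|SR|² + |RT|² − |TS|²) / (2·|SR|·|RT|) ≈ 0.65000, so ∠R ≈ 49.46°.

cos R ≈ 0.65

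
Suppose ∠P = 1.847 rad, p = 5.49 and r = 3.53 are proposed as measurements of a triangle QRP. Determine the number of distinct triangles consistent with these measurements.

1

r·sin P = 3.53·sin(1.847 rad) ≈ 3.396.
Since ∠P is not acute, a triangle exists only if p > r; here p > r, so there is exactly one triangle.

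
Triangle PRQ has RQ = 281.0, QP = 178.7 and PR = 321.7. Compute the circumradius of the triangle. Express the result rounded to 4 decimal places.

By the law of cosines, cos P = (QP² + PR² − RQ²) / (2·QP·PR) ≈ 0.49109, so ∠P ≈ 1.0575 rad.
Circumradius = RQ/(2 sin P) ≈ 161.29.

161.2889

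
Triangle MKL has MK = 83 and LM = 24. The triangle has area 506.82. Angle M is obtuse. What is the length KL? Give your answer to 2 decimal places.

104.38

From area = ½·LM·MK·sin M, we get sin M = 2·area/(LM·MK) ≈ 0.50886.
Taking the obtuse solution, ∠M ≈ 2.608 rad.
Law of cosines then gives KL ≈ 104.38.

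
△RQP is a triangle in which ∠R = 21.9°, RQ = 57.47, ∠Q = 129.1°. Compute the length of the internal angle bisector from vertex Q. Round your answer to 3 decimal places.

21.477

The third angle is ∠P = 180° − ∠R − ∠Q = 29.00°.
Law of sines: QP = RQ·sin R/sin P ≈ 44.214.
Law of sines: PR = RQ·sin Q/sin P ≈ 91.994.
The bisector from Q has length 2·RQ·QP·cos(∠Q/2)/(RQ+QP) ≈ 21.477.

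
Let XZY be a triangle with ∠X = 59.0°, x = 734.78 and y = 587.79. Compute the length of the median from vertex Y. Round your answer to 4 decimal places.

Law of sines: sin Y = y·sin X/x ≈ 0.68569.
Since x ≥ y, only the acute value applies: ∠Y ≈ 43.29°.
Then ∠Z = 180° − ∠X − ∠Y ≈ 77.71°.
Law of sines gives z = x·sin Z/sin X ≈ 837.57.
Median from Y: ½√(2·x² + 2·z² − y²) ≈ 730.99.

730.9862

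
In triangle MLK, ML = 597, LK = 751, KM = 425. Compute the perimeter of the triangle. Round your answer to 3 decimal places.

Perimeter = 751 + 425 + 597 = 1773.

perimeter ≈ 1773.000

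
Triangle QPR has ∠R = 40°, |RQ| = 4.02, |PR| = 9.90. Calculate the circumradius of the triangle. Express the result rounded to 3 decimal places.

5.673

By the law of cosines, |QP|² = |PR|² + |RQ|² − 2·|PR|·|RQ|·cos R = 53.196, so |QP| ≈ 7.2936.
Area = ½·|PR|·|RQ|·sin R ≈ 12.791.
Circumradius = |QP|/(2 sin R) ≈ 5.6734.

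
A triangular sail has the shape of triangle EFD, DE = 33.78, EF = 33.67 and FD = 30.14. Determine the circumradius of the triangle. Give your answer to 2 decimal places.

By the law of cosines, cos E = (DE² + EF² − FD²) / (2·DE·EF) ≈ 0.60066, so ∠E ≈ 53.08°.
Circumradius = FD/(2 sin E) ≈ 18.849.

18.85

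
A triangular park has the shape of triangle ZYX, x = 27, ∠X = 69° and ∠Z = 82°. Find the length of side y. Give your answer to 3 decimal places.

The third angle is ∠Y = 180° − ∠X − ∠Z = 29.00°.
Law of sines: y = x·sin Y/sin X ≈ 14.021.

14.021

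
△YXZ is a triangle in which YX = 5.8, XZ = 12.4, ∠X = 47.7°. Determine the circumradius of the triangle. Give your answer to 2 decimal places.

R ≈ 6.43

By the law of cosines, ZY² = YX² + XZ² − 2·YX·XZ·cos X = 90.594, so ZY ≈ 9.5181.
Area = ½·YX·XZ·sin X ≈ 26.597.
Circumradius = ZY/(2 sin X) ≈ 6.4343.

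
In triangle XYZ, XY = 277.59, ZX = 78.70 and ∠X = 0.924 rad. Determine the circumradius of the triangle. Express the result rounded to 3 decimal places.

By the law of cosines, YZ² = ZX² + XY² − 2·ZX·XY·cos X = 56919, so YZ ≈ 238.58.
Area = ½·ZX·XY·sin X ≈ 8716.9.
Circumradius = YZ/(2 sin X) ≈ 149.48.

149.481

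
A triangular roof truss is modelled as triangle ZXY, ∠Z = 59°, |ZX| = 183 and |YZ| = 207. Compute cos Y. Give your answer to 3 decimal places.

By the law of cosines, |XY|² = |YZ|² + |ZX|² − 2·|YZ|·|ZX|·cos Z = 37318, so |XY| ≈ 193.18.
Law of cosines again: cos Y = (|XY|² + |YZ|² − |ZX|²)/(2·|XY|·|YZ|) ≈ 0.58365, so ∠Y ≈ 54.29°.

cos Y ≈ 0.584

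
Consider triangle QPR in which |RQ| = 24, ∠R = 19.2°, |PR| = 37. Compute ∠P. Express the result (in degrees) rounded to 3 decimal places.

∠P ≈ 28.837°

By the law of cosines, |QP|² = |PR|² + |RQ|² − 2·|PR|·|RQ|·cos R = 267.79, so |QP| ≈ 16.364.
Law of cosines again: cos P = (|QP|² + |PR|² − |RQ|²)/(2·|QP|·|PR|) ≈ 0.87599, so ∠P ≈ 28.84°.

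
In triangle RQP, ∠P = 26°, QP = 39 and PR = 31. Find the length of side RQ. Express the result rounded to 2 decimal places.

By the law of cosines, RQ² = QP² + PR² − 2·QP·PR·cos P = 308.72, so RQ ≈ 17.57.

17.57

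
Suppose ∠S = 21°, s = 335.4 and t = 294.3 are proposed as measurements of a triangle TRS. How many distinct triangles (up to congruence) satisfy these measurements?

1

t·sin S = 294.3·sin(21°) ≈ 105.5.
Since s ≥ t, exactly one triangle exists.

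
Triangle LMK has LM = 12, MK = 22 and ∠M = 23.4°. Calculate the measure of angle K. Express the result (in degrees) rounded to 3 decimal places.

23.450

By the law of cosines, KL² = LM² + MK² − 2·LM·MK·cos M = 143.43, so KL ≈ 11.976.
Law of cosines again: cos K = (MK² + KL² − LM²)/(2·MK·KL) ≈ 0.91741, so ∠K ≈ 23.45°.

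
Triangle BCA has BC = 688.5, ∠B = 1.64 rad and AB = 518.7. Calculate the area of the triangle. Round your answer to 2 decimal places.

Area = ½·AB·BC·sin B ≈ 1.7814e+05.

area ≈ 178135.06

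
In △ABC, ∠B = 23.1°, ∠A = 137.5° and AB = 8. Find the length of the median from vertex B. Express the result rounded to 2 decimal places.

m_B ≈ 11.92

The third angle is ∠C = 180° − ∠A − ∠B = 19.40°.
Law of sines: BC = AB·sin A/sin C ≈ 16.271.
Law of sines: CA = AB·sin B/sin C ≈ 9.4493.
Median from B: ½√(2·AB² + 2·BC² − CA²) ≈ 11.919.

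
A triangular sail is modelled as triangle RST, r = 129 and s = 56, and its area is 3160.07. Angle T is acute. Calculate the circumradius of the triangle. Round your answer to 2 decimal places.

From area = ½·r·s·sin T, we get sin T = 2·area/(r·s) ≈ 0.87488.
Taking the acute solution, ∠T ≈ 61.03°.
Law of cosines then gives t ≈ 113.05.
Circumradius = t/(2 sin T) ≈ 64.606.

64.61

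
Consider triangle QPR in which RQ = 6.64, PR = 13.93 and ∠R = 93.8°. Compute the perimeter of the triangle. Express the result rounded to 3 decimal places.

perimeter ≈ 36.394

By the law of cosines, QP² = PR² + RQ² − 2·PR·RQ·cos R = 250.39, so QP ≈ 15.824.
Semiperimeter s = (13.93+6.64+15.824)/2 = 18.197.
Perimeter = 13.93 + 6.64 + 15.824 = 36.394.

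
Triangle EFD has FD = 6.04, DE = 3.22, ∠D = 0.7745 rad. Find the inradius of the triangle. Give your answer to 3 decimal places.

By the law of cosines, EF² = FD² + DE² − 2·FD·DE·cos D = 19.047, so EF ≈ 4.3643.
Area = ½·FD·DE·sin D ≈ 6.8008.
Semiperimeter s = (6.04+3.22+4.3643)/2 = 6.8122.
Inradius = area/s = 6.8008/6.8122 ≈ 0.99834.

0.998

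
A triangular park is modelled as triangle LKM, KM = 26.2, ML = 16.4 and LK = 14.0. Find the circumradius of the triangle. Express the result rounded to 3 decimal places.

R ≈ 14.954

By the law of cosines, cos L = (ML² + LK² − KM²) / (2·ML·LK) ≈ -0.48232, so ∠L ≈ 118.84°.
Circumradius = KM/(2 sin L) ≈ 14.954.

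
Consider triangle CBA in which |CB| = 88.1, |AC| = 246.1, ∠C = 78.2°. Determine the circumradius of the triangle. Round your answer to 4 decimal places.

By the law of cosines, |BA|² = |AC|² + |CB|² − 2·|AC|·|CB|·cos C = 59459, so |BA| ≈ 243.84.
Area = ½·|AC|·|CB|·sin C ≈ 10612.
Circumradius = |BA|/(2 sin C) ≈ 124.55.

124.5535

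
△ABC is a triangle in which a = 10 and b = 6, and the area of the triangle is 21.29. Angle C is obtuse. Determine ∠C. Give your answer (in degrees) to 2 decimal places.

134.79

From area = ½·a·b·sin C, we get sin C = 2·area/(a·b) ≈ 0.70967.
Taking the obtuse solution, ∠C ≈ 134.79°.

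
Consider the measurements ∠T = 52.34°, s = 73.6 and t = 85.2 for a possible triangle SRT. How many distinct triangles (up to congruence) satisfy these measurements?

s·sin T = 73.6·sin(52.34°) ≈ 58.27.
Since t ≥ s, exactly one triangle exists.

1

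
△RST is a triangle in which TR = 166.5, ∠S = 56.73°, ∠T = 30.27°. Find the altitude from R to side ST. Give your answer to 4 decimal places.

The third angle is ∠R = 180° − ∠S − ∠T = 93.00°.
Law of sines: ST = TR·sin R/sin S ≈ 198.87.
Law of sines: RS = TR·sin T/sin S ≈ 100.38.
Area = ½·TR·ST·sin T ≈ 8345.3.
The altitude from R has length 2·area/ST ≈ 83.929.

h_R ≈ 83.9286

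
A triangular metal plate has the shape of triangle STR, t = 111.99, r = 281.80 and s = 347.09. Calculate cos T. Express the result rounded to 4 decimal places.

By the law of cosines, cos T = (r² + s² − t²) / (2·r·s) ≈ 0.95768, so ∠T ≈ 0.2920 rad.

cos T ≈ 0.9577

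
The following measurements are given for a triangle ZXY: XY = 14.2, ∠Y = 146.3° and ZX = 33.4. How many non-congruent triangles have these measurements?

XY·sin Y = 14.2·sin(146.3°) ≈ 7.879.
Since ∠Y is not acute, a triangle exists only if ZX > XY; here ZX > XY, so there is exactly one triangle.

1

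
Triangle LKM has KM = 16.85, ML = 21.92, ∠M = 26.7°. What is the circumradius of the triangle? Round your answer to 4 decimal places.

By the law of cosines, LK² = KM² + ML² − 2·KM·ML·cos M = 104.47, so LK ≈ 10.221.
Area = ½·KM·ML·sin M ≈ 82.978.
Circumradius = LK/(2 sin M) ≈ 11.374.

11.3740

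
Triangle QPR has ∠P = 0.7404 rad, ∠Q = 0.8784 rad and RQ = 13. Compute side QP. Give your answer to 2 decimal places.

19.25

The third angle is ∠R = π − ∠Q − ∠P = 1.5228 rad.
Law of sines: QP = RQ·sin R/sin P ≈ 19.249.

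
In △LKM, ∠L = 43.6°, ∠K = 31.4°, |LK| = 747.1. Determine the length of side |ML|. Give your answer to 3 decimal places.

The third angle is ∠M = 180° − ∠L − ∠K = 105.00°.
Law of sines: |ML| = |LK|·sin K/sin M ≈ 402.98.

402.977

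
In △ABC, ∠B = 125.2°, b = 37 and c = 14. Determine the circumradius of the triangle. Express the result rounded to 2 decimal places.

Law of sines: sin C = c·sin B/b ≈ 0.30919.
Since b ≥ c, only the acute value applies: ∠C ≈ 18.01°.
Then ∠A = 180° − ∠B − ∠C ≈ 36.79°.
Law of sines gives a = b·sin A/sin B ≈ 27.117.
Circumradius = b/(2 sin B) ≈ 22.64.

R ≈ 22.64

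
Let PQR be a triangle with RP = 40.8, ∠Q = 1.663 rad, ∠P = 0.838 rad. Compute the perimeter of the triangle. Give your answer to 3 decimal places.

The third angle is ∠R = π − ∠P − ∠Q = 0.641 rad.
Law of sines: QR = RP·sin P/sin Q ≈ 30.456.
Law of sines: PQ = RP·sin R/sin Q ≈ 24.489.
Semiperimeter s = (30.456+40.8+24.489)/2 = 47.873.
Perimeter = 30.456 + 40.8 + 24.489 = 95.745.

perimeter ≈ 95.745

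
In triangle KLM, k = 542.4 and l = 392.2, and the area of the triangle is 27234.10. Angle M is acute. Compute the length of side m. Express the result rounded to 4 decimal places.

191.6839

From area = ½·k·l·sin M, we get sin M = 2·area/(k·l) ≈ 0.25604.
Taking the acute solution, ∠M ≈ 14.84°.
Law of cosines then gives m ≈ 191.68.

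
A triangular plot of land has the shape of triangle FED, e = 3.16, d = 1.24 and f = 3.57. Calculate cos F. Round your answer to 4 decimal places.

cos F ≈ -0.1559

By the law of cosines, cos F = (e² + d² − f²) / (2·e·d) ≈ -0.15589, so ∠F ≈ 98.97°.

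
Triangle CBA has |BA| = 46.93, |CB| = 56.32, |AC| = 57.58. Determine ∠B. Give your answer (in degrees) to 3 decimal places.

∠B ≈ 67.077°

By the law of cosines, cos B = (|CB|² + |BA|² − |AC|²) / (2·|CB|·|BA|) ≈ 0.38949, so ∠B ≈ 67.08°.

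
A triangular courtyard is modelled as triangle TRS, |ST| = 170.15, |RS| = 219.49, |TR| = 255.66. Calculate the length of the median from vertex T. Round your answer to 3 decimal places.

Median from T: ½√(2·|ST|² + 2·|TR|² − |RS|²) ≈ 187.38.

187.383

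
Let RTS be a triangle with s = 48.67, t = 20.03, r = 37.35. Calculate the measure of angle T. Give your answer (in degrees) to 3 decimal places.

By the law of cosines, cos T = (s² + r² − t²) / (2·s·r) ≈ 0.92489, so ∠T ≈ 22.35°.

22.348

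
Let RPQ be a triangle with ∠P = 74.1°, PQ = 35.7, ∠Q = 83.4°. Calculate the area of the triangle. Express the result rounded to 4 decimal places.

1590.8795

The third angle is ∠R = 180° − ∠P − ∠Q = 22.50°.
Law of sines: QR = PQ·sin P/sin R ≈ 89.719.
Law of sines: RP = PQ·sin Q/sin R ≈ 92.67.
Area = ½·PQ·QR·sin Q ≈ 1590.9.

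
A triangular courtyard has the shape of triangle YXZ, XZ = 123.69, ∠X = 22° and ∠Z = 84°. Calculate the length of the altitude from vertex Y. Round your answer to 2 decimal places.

h_Y ≈ 47.94

The third angle is ∠Y = 180° − ∠X − ∠Z = 74.00°.
Law of sines: ZY = XZ·sin X/sin Y ≈ 48.202.
Law of sines: YX = XZ·sin Z/sin Y ≈ 127.97.
Area = ½·XZ·ZY·sin Z ≈ 2964.7.
The altitude from Y has length 2·area/XZ ≈ 47.938.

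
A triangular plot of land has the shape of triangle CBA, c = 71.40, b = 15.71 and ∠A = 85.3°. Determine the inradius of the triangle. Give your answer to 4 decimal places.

By the law of cosines, a² = c² + b² − 2·c·b·cos A = 5160.9, so a ≈ 71.84.
Area = ½·c·b·sin A ≈ 558.96.
Semiperimeter s = (71.4+15.71+71.84)/2 = 79.475.
Inradius = area/s = 558.96/79.475 ≈ 7.0332.

7.0332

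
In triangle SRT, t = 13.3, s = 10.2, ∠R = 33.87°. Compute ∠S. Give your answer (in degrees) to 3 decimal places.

∠S ≈ 49.641°

By the law of cosines, r² = t² + s² − 2·t·s·cos R = 55.652, so r ≈ 7.46.
Law of cosines again: cos S = (r² + t² − s²)/(2·r·t) ≈ 0.64757, so ∠S ≈ 49.64°.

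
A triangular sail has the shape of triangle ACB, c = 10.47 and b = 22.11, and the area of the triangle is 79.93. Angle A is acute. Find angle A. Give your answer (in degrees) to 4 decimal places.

∠A ≈ 43.6748°

From area = ½·c·b·sin A, we get sin A = 2·area/(c·b) ≈ 0.69056.
Taking the acute solution, ∠A ≈ 43.67°.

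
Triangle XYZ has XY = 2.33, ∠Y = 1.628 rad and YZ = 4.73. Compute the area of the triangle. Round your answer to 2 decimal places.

Area = ½·XY·YZ·sin Y ≈ 5.5014.

area ≈ 5.50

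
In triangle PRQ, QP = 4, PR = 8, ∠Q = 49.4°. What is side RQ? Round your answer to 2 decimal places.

10.00

Law of sines: sin R = QP·sin Q/PR ≈ 0.37964.
Since PR ≥ QP, only the acute value applies: ∠R ≈ 22.31°.
Then ∠P = 180° − ∠Q − ∠R ≈ 108.29°.
Law of sines gives RQ = PR·sin P/sin Q ≈ 10.004.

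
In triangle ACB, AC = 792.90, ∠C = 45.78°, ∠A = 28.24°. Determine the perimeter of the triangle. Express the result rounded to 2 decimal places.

1774.24

The third angle is ∠B = 180° − ∠A − ∠C = 105.98°.
Law of sines: CB = AC·sin A/sin B ≈ 390.25.
Law of sines: BA = AC·sin C/sin B ≈ 591.09.
Semiperimeter s = (390.25+591.09+792.9)/2 = 887.12.
Perimeter = 390.25 + 591.09 + 792.9 = 1774.2.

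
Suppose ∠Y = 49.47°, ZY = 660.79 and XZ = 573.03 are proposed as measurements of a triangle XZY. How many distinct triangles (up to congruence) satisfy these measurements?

ZY·sin Y = 660.79·sin(49.47°) ≈ 502.2.
Since ZY sin Y < XZ < ZY (502.2 < 573.03 < 660.79), two triangles exist.

2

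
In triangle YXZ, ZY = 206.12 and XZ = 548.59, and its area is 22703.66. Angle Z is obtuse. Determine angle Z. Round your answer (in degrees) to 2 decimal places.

From area = ½·XZ·ZY·sin Z, we get sin Z = 2·area/(XZ·ZY) ≈ 0.40157.
Taking the obtuse solution, ∠Z ≈ 156.32°.

156.32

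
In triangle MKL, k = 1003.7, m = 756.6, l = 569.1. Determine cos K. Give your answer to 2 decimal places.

-0.13

By the law of cosines, cos K = (l² + m² − k²) / (2·l·m) ≈ -0.12901, so ∠K ≈ 97.41°.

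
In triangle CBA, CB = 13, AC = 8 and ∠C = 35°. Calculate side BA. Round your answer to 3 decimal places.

7.913

By the law of cosines, BA² = AC² + CB² − 2·AC·CB·cos C = 62.616, so BA ≈ 7.9131.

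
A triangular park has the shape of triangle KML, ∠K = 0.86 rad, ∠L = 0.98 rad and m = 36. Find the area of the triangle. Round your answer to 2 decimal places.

The third angle is ∠M = π − ∠L − ∠K = 1.302 rad.
Law of sines: k = m·sin K/sin M ≈ 28.302.
Law of sines: l = m·sin L/sin M ≈ 31.015.
Area = ½·m·k·sin L ≈ 423.08.

423.08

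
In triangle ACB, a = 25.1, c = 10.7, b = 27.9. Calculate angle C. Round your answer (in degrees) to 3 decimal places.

∠C ≈ 22.504°

By the law of cosines, cos C = (b² + a² − c²) / (2·b·a) ≈ 0.92385, so ∠C ≈ 22.50°.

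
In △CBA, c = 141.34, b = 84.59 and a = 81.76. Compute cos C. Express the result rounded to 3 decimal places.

cos C ≈ -0.444

By the law of cosines, cos C = (b² + a² − c²) / (2·b·a) ≈ -0.44366, so ∠C ≈ 116.34°.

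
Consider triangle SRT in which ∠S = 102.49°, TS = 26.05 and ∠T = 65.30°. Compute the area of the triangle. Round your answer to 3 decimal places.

The third angle is ∠R = 180° − ∠T − ∠S = 12.21°.
Law of sines: RT = TS·sin S/sin R ≈ 120.26.
Law of sines: SR = TS·sin T/sin R ≈ 111.9.
Area = ½·TS·RT·sin T ≈ 1423.

1423.022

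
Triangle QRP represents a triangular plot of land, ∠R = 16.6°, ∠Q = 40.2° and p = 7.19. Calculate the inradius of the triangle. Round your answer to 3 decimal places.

0.750

The third angle is ∠P = 180° − ∠Q − ∠R = 123.20°.
Law of sines: q = p·sin Q/sin P ≈ 5.5462.
Law of sines: r = p·sin R/sin P ≈ 2.4548.
Area = ½·p·q·sin R ≈ 5.6962.
Semiperimeter s = (5.5462+2.4548+7.19)/2 = 7.5955.
Inradius = area/s = 5.6962/7.5955 ≈ 0.74994.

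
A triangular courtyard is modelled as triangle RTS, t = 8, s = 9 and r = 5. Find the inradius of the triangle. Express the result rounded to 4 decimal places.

Semiperimeter p = (5 + 8 + 9)/2 = 11.
Heron's formula: area = √(11·6·3·2) ≈ 19.9.
Inradius = area/p = 19.9/11 ≈ 1.8091.

1.8091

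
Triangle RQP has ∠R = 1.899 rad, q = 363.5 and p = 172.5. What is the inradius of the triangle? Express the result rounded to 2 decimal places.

By the law of cosines, r² = q² + p² − 2·q·p·cos R = 2.0231e+05, so r ≈ 449.79.
Area = ½·q·p·sin R ≈ 29678.
Semiperimeter s = (449.79+363.5+172.5)/2 = 492.9.
Inradius = area/s = 29678/492.9 ≈ 60.212.

60.21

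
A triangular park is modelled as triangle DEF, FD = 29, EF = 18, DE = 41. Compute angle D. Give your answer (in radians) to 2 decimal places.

0.39

By the law of cosines, cos D = (FD² + DE² − EF²) / (2·FD·DE) ≈ 0.92431, so ∠D ≈ 0.3916 rad.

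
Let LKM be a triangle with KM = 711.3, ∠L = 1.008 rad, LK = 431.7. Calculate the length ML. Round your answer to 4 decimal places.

840.7750

Law of sines: sin M = LK·sin L/KM ≈ 0.51331.
Since KM ≥ LK, only the acute value applies: ∠M ≈ 0.539 rad.
Then ∠K = π − ∠L − ∠M ≈ 1.595 rad.
Law of sines gives ML = KM·sin K/sin L ≈ 840.77.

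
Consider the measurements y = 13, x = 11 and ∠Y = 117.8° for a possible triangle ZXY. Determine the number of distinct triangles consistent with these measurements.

1

x·sin Y = 11·sin(117.8°) ≈ 9.73.
Since ∠Y is not acute, a triangle exists only if y > x; here y > x, so there is exactly one triangle.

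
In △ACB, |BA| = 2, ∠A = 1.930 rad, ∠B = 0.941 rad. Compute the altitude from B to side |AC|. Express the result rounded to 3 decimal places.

1.872

The third angle is ∠C = π − ∠B − ∠A = 0.271 rad.
Law of sines: |CB| = |BA|·sin A/sin C ≈ 7.0046.
Law of sines: |AC| = |BA|·sin B/sin C ≈ 6.0467.
Area = ½·|BA|·|CB|·sin B ≈ 5.6608.
The altitude from B has length 2·area/|AC| ≈ 1.8724.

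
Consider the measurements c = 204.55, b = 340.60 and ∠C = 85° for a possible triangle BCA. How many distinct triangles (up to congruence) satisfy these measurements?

b·sin C = 340.60·sin(85°) ≈ 339.3.
Since c = 204.55 < 339.3 = b sin C, no triangle exists.

0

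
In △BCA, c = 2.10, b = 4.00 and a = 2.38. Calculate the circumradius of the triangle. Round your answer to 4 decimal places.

By the law of cosines, cos B = (c² + a² − b²) / (2·c·a) ≈ -0.59280, so ∠B ≈ 126.36°.
Circumradius = b/(2 sin B) ≈ 2.4834.

2.4834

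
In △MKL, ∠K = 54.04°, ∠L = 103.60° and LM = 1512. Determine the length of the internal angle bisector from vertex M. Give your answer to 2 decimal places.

The third angle is ∠M = 180° − ∠K − ∠L = 22.36°.
Law of sines: KL = LM·sin M/sin K ≈ 710.63.
Law of sines: MK = LM·sin L/sin K ≈ 1815.6.
The bisector from M has length 2·LM·MK·cos(∠M/2)/(LM+MK) ≈ 1618.6.

t_M ≈ 1618.64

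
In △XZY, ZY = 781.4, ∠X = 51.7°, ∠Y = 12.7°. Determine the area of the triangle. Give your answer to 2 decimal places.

area ≈ 77128.66

The third angle is ∠Z = 180° − ∠Y − ∠X = 115.60°.
Law of sines: YX = ZY·sin Z/sin X ≈ 897.95.
Law of sines: XZ = ZY·sin Y/sin X ≈ 218.9.
Area = ½·ZY·YX·sin Y ≈ 77129.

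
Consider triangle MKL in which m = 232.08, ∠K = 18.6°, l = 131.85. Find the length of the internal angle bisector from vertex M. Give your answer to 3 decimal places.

By the law of cosines, k² = l² + m² − 2·l·m·cos K = 13243, so k ≈ 115.08.
Law of cosines again: cos M = (k² + l² − m²)/(2·k·l) ≈ -0.76565, so ∠M ≈ 139.96°.
The bisector from M has length 2·k·l·cos(∠M/2)/(k+l) ≈ 42.068.

t_M ≈ 42.068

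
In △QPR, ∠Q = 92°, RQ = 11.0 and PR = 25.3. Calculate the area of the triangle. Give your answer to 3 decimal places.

area ≈ 123.141

Law of sines: sin P = RQ·sin Q/PR ≈ 0.43452.
Since PR ≥ RQ, only the acute value applies: ∠P ≈ 25.75°.
Then ∠R = 180° − ∠Q − ∠P ≈ 62.25°.
Law of sines gives QP = PR·sin R/sin Q ≈ 22.403.
Area = ½·PR·RQ·sin R ≈ 123.14.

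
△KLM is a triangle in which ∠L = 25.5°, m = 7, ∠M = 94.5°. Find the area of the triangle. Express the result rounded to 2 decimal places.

The third angle is ∠K = 180° − ∠L − ∠M = 60.00°.
Law of sines: k = m·sin K/sin M ≈ 6.0809.
Law of sines: l = m·sin L/sin M ≈ 3.0229.
Area = ½·m·k·sin L ≈ 9.1627.

area ≈ 9.16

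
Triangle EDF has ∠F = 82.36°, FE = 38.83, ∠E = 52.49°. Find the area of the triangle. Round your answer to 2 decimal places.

836.03

The third angle is ∠D = 180° − ∠F − ∠E = 45.15°.
Law of sines: DF = FE·sin E/sin D ≈ 43.447.
Law of sines: ED = FE·sin F/sin D ≈ 54.285.
Area = ½·FE·DF·sin F ≈ 836.03.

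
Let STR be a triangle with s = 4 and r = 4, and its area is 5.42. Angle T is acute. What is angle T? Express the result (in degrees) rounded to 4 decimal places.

∠T ≈ 42.6486°

From area = ½·r·s·sin T, we get sin T = 2·area/(r·s) ≈ 0.67750.
Taking the acute solution, ∠T ≈ 42.65°.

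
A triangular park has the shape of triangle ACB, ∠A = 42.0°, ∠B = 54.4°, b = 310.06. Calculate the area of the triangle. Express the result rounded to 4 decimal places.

The third angle is ∠C = 180° − ∠B − ∠A = 83.60°.
Law of sines: a = b·sin A/sin B ≈ 255.16.
Law of sines: c = b·sin C/sin B ≈ 378.95.
Area = ½·b·a·sin C ≈ 39311.

39310.9003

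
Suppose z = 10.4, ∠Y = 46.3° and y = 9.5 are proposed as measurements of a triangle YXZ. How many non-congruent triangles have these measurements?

z·sin Y = 10.4·sin(46.3°) ≈ 7.519.
Since z sin Y < y < z (7.519 < 9.5 < 10.4), two triangles exist.

2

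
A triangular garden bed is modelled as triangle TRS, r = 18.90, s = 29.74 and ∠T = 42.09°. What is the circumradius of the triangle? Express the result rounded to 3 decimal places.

By the law of cosines, t² = r² + s² − 2·r·s·cos T = 407.44, so t ≈ 20.185.
Area = ½·r·s·sin T ≈ 188.38.
Circumradius = t/(2 sin T) ≈ 15.057.

15.057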